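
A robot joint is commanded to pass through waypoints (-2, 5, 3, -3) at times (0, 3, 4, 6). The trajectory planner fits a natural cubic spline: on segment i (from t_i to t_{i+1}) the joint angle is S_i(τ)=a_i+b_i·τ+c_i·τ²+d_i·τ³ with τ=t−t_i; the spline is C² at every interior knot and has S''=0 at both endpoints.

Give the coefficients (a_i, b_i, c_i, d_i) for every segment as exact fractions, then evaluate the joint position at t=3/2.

Δ: Δ0=7/3, Δ1=-2, Δ2=-3
row 1: diag=8, rhs=-26; c'=1/8, d'=-13/4
row 2: denom=6−1·1/8=47/8; d'=(-6−1·-13/4)/(47/8)=-22/47
back: M2=-22/47
back: M1=-13/4−1/8·-22/47=-150/47
M: M0=0, M1=-150/47, M2=-22/47, M3=0
seg 0: a=-2, c=M0/2=0, d=(M1−M0)/(6·3)=-25/141, b=Δ0−h0·(2M0+M1)/6=554/141
seg 1: a=5, c=M1/2=-75/47, d=(M2−M1)/(6·1)=64/141, b=Δ1−h1·(2M1+M2)/6=-121/141
seg 2: a=3, c=M2/2=-11/47, d=(M3−M2)/(6·2)=11/282, b=Δ2−h2·(2M2+M3)/6=-379/141
t_q=3/2 → seg 0, τ=3/2; S=-2+554/141·τ+0·τ²+-25/141·τ³=1239/376

  seg 0: a=-2 b=554/141 c=0 d=-25/141
  seg 1: a=5 b=-121/141 c=-75/47 d=64/141
  seg 2: a=3 b=-379/141 c=-11/47 d=11/282
S(3/2) = 1239/376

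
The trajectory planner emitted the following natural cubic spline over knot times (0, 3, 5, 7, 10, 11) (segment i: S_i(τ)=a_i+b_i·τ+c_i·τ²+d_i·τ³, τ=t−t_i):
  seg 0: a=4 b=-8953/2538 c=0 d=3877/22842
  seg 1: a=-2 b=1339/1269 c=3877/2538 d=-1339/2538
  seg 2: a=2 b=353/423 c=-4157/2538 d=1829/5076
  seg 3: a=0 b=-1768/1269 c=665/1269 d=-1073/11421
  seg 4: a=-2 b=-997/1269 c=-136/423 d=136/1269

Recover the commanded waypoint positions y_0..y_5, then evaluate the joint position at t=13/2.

y_0=4 y_1=-2 y_2=2 y_3=0 y_4=-2 y_5=-3
S(13/2) = 1177/1504

y_0 = S_0(0) = a_0 = 4
y_1 = S_1(0) = a_1 = -2
y_2 = S_2(0) = a_2 = 2
y_3 = S_3(0) = a_3 = 0
y_4 = S_4(0) = a_4 = -2
y_5 = S_4(1) = -3
t_q=13/2 is in segment 2 (τ=3/2); S_2(τ)=1177/1504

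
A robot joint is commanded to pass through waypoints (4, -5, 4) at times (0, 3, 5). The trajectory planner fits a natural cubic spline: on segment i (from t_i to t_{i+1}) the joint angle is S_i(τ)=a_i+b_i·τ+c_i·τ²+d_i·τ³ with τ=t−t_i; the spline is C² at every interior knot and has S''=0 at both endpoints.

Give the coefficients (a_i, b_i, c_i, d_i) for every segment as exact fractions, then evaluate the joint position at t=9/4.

Δ: Δ0=-3, Δ1=9/2
row 1: diag=10, rhs=45; c'=1/5, d'=9/2
back: M1=9/2
M: M0=0, M1=9/2, M2=0
seg 0: a=4, c=M0/2=0, d=(M1−M0)/(6·3)=1/4, b=Δ0−h0·(2M0+M1)/6=-21/4
seg 1: a=-5, c=M1/2=9/4, d=(M2−M1)/(6·2)=-3/8, b=Δ1−h1·(2M1+M2)/6=3/2
t_q=9/4 → seg 0, τ=9/4; S=4+-21/4·τ+0·τ²+1/4·τ³=-1271/256

  seg 0: a=4 b=-21/4 c=0 d=1/4
  seg 1: a=-5 b=3/2 c=9/4 d=-3/8
S(9/4) = -1271/256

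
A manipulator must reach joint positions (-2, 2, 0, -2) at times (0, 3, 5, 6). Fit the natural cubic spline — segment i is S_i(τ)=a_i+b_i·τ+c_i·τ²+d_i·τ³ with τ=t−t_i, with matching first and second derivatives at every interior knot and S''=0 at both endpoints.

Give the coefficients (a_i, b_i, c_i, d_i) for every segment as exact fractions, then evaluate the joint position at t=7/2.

Δ: Δ0=4/3, Δ1=-1, Δ2=-2
row 1: diag=10, rhs=-14; c'=1/5, d'=-7/5
row 2: denom=6−2·1/5=28/5; d'=(-6−2·-7/5)/(28/5)=-4/7
back: M2=-4/7
back: M1=-7/5−1/5·-4/7=-9/7
M: M0=0, M1=-9/7, M2=-4/7, M3=0
seg 0: a=-2, c=M0/2=0, d=(M1−M0)/(6·3)=-1/14, b=Δ0−h0·(2M0+M1)/6=83/42
seg 1: a=2, c=M1/2=-9/14, d=(M2−M1)/(6·2)=5/84, b=Δ1−h1·(2M1+M2)/6=1/21
seg 2: a=0, c=M2/2=-2/7, d=(M3−M2)/(6·1)=2/21, b=Δ2−h2·(2M2+M3)/6=-38/21
t_q=7/2 → seg 1, τ=1/2; S=2+1/21·τ+-9/14·τ²+5/84·τ³=419/224

  seg 0: a=-2 b=83/42 c=0 d=-1/14
  seg 1: a=2 b=1/21 c=-9/14 d=5/84
  seg 2: a=0 b=-38/21 c=-2/7 d=2/21
S(7/2) = 419/224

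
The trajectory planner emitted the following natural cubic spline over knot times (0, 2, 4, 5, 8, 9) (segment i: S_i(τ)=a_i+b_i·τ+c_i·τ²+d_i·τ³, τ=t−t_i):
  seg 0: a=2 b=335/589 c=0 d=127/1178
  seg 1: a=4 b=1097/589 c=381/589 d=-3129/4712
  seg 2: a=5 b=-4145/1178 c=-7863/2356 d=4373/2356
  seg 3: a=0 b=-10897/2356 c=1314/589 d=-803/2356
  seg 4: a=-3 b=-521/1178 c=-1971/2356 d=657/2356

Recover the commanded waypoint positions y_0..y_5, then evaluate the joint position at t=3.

y_0 = S_0(0) = a_0 = 2
y_1 = S_1(0) = a_1 = 4
y_2 = S_2(0) = a_2 = 5
y_3 = S_3(0) = a_3 = 0
y_4 = S_4(0) = a_4 = -3
y_5 = S_4(1) = -4
t_q=3 is in segment 1 (τ=1); S_1(τ)=27543/4712

y_0=2 y_1=4 y_2=5 y_3=0 y_4=-3 y_5=-4
S(3) = 27543/4712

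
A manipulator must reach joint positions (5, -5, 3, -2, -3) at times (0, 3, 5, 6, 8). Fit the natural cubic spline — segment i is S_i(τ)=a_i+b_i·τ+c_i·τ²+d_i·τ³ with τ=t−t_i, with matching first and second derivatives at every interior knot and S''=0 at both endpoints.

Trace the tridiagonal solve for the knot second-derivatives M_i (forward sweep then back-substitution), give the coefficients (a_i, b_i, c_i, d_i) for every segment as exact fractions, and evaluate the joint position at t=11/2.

  seg 0: a=5 b=-6623/978 c=0 d=1121/2934
  seg 1: a=-5 b=1733/489 c=1121/326 d=-785/489
  seg 2: a=3 b=-961/489 c=-2019/326 d=3089/978
  seg 3: a=-2 b=-4769/978 c=535/163 d=-535/978
S(11/2) = 2253/2608

Δ: Δ0=-10/3, Δ1=4, Δ2=-5, Δ3=-1/2
row 1: diag=10, rhs=44; c'=1/5, d'=22/5
row 2: denom=6−2·1/5=28/5; d'=(-54−2·22/5)/(28/5)=-157/14
row 3: denom=6−1·5/28=163/28; d'=(27−1·-157/14)/(163/28)=1070/163
back: M3=1070/163
back: M2=-157/14−5/28·1070/163=-2019/163
back: M1=22/5−1/5·-2019/163=1121/163
M: M0=0, M1=1121/163, M2=-2019/163, M3=1070/163, M4=0
seg 0: a=5, c=M0/2=0, d=(M1−M0)/(6·3)=1121/2934, b=Δ0−h0·(2M0+M1)/6=-6623/978
seg 1: a=-5, c=M1/2=1121/326, d=(M2−M1)/(6·2)=-785/489, b=Δ1−h1·(2M1+M2)/6=1733/489
seg 2: a=3, c=M2/2=-2019/326, d=(M3−M2)/(6·1)=3089/978, b=Δ2−h2·(2M2+M3)/6=-961/489
seg 3: a=-2, c=M3/2=535/163, d=(M4−M3)/(6·2)=-535/978, b=Δ3−h3·(2M3+M4)/6=-4769/978
t_q=11/2 → seg 2, τ=1/2; S=3+-961/489·τ+-2019/326·τ²+3089/978·τ³=2253/2608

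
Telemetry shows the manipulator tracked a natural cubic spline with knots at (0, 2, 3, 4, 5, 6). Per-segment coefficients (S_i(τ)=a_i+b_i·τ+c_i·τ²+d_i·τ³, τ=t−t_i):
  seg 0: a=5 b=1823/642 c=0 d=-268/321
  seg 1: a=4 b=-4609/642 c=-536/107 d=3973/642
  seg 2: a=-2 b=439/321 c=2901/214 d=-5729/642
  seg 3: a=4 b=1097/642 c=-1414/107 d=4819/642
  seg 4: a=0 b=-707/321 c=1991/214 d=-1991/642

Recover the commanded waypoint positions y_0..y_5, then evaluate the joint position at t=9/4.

y_0 = S_0(0) = a_0 = 5
y_1 = S_1(0) = a_1 = 4
y_2 = S_2(0) = a_2 = -2
y_3 = S_3(0) = a_3 = 4
y_4 = S_4(0) = a_4 = 0
y_5 = S_4(1) = 4
t_q=9/4 is in segment 1 (τ=1/4); S_1(τ)=27239/13696

y_0=5 y_1=4 y_2=-2 y_3=4 y_4=0 y_5=4
S(9/4) = 27239/13696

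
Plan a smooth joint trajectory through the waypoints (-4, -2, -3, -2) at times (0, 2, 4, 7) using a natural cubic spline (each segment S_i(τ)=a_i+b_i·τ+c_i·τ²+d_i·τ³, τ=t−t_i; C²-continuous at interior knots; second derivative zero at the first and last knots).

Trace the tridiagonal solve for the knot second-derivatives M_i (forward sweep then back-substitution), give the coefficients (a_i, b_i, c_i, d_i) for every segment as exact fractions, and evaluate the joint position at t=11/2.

  seg 0: a=-4 b=82/57 c=0 d=-25/228
  seg 1: a=-2 b=7/57 c=-25/38 d=79/456
  seg 2: a=-3 b=-49/114 c=29/76 d=-29/684
S(11/2) = -1781/608

Δ: Δ0=1, Δ1=-1/2, Δ2=1/3
row 1: diag=8, rhs=-9; c'=1/4, d'=-9/8
row 2: denom=10−2·1/4=19/2; d'=(5−2·-9/8)/(19/2)=29/38
back: M2=29/38
back: M1=-9/8−1/4·29/38=-25/19
M: M0=0, M1=-25/19, M2=29/38, M3=0
seg 0: a=-4, c=M0/2=0, d=(M1−M0)/(6·2)=-25/228, b=Δ0−h0·(2M0+M1)/6=82/57
seg 1: a=-2, c=M1/2=-25/38, d=(M2−M1)/(6·2)=79/456, b=Δ1−h1·(2M1+M2)/6=7/57
seg 2: a=-3, c=M2/2=29/76, d=(M3−M2)/(6·3)=-29/684, b=Δ2−h2·(2M2+M3)/6=-49/114
t_q=11/2 → seg 2, τ=3/2; S=-3+-49/114·τ+29/76·τ²+-29/684·τ³=-1781/608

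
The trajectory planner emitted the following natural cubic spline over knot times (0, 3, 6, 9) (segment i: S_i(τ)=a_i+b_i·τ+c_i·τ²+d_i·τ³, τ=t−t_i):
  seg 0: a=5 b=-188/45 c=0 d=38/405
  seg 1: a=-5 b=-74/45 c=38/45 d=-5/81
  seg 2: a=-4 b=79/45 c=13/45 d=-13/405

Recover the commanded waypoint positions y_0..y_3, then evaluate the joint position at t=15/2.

y_0 = S_0(0) = a_0 = 5
y_1 = S_1(0) = a_1 = -5
y_2 = S_2(0) = a_2 = -4
y_3 = S_2(3) = 3
t_q=15/2 is in segment 2 (τ=3/2); S_2(τ)=-33/40

y_0=5 y_1=-5 y_2=-4 y_3=3
S(15/2) = -33/40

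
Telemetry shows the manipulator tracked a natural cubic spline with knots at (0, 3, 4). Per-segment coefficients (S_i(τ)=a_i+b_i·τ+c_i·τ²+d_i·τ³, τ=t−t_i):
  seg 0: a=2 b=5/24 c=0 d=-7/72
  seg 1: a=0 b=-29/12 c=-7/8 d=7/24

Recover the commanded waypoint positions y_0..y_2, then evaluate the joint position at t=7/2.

y_0 = S_0(0) = a_0 = 2
y_1 = S_1(0) = a_1 = 0
y_2 = S_1(1) = -3
t_q=7/2 is in segment 1 (τ=1/2); S_1(τ)=-89/64

y_0=2 y_1=0 y_2=-3
S(7/2) = -89/64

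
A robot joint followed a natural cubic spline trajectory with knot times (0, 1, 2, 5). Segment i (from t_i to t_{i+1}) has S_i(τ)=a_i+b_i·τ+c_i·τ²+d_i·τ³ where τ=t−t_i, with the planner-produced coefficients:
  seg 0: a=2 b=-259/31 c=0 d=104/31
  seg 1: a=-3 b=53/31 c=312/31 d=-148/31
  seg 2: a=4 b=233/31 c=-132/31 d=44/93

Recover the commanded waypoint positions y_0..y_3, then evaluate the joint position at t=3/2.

y_0 = S_0(0) = a_0 = 2
y_1 = S_1(0) = a_1 = -3
y_2 = S_2(0) = a_2 = 4
y_3 = S_2(3) = 1
t_q=3/2 is in segment 1 (τ=1/2); S_1(τ)=-7/31

y_0=2 y_1=-3 y_2=4 y_3=1
S(3/2) = -7/31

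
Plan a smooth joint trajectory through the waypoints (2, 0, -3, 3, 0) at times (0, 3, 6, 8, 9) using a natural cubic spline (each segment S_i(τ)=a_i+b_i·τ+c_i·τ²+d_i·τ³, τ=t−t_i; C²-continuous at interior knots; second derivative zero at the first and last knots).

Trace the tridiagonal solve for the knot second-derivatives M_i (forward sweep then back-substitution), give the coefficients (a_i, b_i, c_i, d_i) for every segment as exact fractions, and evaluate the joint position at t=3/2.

  seg 0: a=2 b=-16/309 c=0 d=-190/2781
  seg 1: a=0 b=-586/309 c=-190/309 d=847/2781
  seg 2: a=-3 b=815/309 c=219/103 d=-601/618
  seg 3: a=3 b=-163/309 c=-382/103 d=382/309
S(3/2) = 697/412

Δ: Δ0=-2/3, Δ1=-1, Δ2=3, Δ3=-3
row 1: diag=12, rhs=-2; c'=1/4, d'=-1/6
row 2: denom=10−3·1/4=37/4; d'=(24−3·-1/6)/(37/4)=98/37
row 3: denom=6−2·8/37=206/37; d'=(-36−2·98/37)/(206/37)=-764/103
back: M3=-764/103
back: M2=98/37−8/37·-764/103=438/103
back: M1=-1/6−1/4·438/103=-380/309
M: M0=0, M1=-380/309, M2=438/103, M3=-764/103, M4=0
seg 0: a=2, c=M0/2=0, d=(M1−M0)/(6·3)=-190/2781, b=Δ0−h0·(2M0+M1)/6=-16/309
seg 1: a=0, c=M1/2=-190/309, d=(M2−M1)/(6·3)=847/2781, b=Δ1−h1·(2M1+M2)/6=-586/309
seg 2: a=-3, c=M2/2=219/103, d=(M3−M2)/(6·2)=-601/618, b=Δ2−h2·(2M2+M3)/6=815/309
seg 3: a=3, c=M3/2=-382/103, d=(M4−M3)/(6·1)=382/309, b=Δ3−h3·(2M3+M4)/6=-163/309
t_q=3/2 → seg 0, τ=3/2; S=2+-16/309·τ+0·τ²+-190/2781·τ³=697/412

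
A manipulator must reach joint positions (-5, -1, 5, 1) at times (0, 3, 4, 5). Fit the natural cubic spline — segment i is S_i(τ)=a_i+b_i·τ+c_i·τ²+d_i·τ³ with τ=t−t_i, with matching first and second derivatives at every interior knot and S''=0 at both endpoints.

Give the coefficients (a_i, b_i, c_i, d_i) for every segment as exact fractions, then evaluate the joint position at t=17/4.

Δ: Δ0=4/3, Δ1=6, Δ2=-4
row 1: diag=8, rhs=28; c'=1/8, d'=7/2
row 2: denom=4−1·1/8=31/8; d'=(-60−1·7/2)/(31/8)=-508/31
back: M2=-508/31
back: M1=7/2−1/8·-508/31=172/31
M: M0=0, M1=172/31, M2=-508/31, M3=0
seg 0: a=-5, c=M0/2=0, d=(M1−M0)/(6·3)=86/279, b=Δ0−h0·(2M0+M1)/6=-134/93
seg 1: a=-1, c=M1/2=86/31, d=(M2−M1)/(6·1)=-340/93, b=Δ1−h1·(2M1+M2)/6=640/93
seg 2: a=5, c=M2/2=-254/31, d=(M3−M2)/(6·1)=254/93, b=Δ2−h2·(2M2+M3)/6=136/93
t_q=17/4 → seg 2, τ=1/4; S=5+136/93·τ+-254/31·τ²+254/93·τ³=4857/992

  seg 0: a=-5 b=-134/93 c=0 d=86/279
  seg 1: a=-1 b=640/93 c=86/31 d=-340/93
  seg 2: a=5 b=136/93 c=-254/31 d=254/93
S(17/4) = 4857/992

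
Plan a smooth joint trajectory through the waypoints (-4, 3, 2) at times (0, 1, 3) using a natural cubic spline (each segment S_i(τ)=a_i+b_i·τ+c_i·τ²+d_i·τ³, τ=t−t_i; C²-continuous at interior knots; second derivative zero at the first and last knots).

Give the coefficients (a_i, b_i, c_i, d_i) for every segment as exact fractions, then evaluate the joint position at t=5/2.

  seg 0: a=-4 b=33/4 c=0 d=-5/4
  seg 1: a=3 b=9/2 c=-15/4 d=5/8
S(5/2) = 219/64

Δ: Δ0=7, Δ1=-1/2
row 1: diag=6, rhs=-45; c'=1/3, d'=-15/2
back: M1=-15/2
M: M0=0, M1=-15/2, M2=0
seg 0: a=-4, c=M0/2=0, d=(M1−M0)/(6·1)=-5/4, b=Δ0−h0·(2M0+M1)/6=33/4
seg 1: a=3, c=M1/2=-15/4, d=(M2−M1)/(6·2)=5/8, b=Δ1−h1·(2M1+M2)/6=9/2
t_q=5/2 → seg 1, τ=3/2; S=3+9/2·τ+-15/4·τ²+5/8·τ³=219/64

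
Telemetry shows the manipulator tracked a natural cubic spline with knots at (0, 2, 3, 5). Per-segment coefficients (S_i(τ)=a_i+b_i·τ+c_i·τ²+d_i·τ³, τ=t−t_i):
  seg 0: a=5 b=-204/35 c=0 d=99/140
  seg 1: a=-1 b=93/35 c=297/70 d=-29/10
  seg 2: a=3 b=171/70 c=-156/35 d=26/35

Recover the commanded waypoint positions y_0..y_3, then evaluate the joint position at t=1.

y_0=5 y_1=-1 y_2=3 y_3=-4
S(1) = -17/140

y_0 = S_0(0) = a_0 = 5
y_1 = S_1(0) = a_1 = -1
y_2 = S_2(0) = a_2 = 3
y_3 = S_2(2) = -4
t_q=1 is in segment 0 (τ=1); S_0(τ)=-17/140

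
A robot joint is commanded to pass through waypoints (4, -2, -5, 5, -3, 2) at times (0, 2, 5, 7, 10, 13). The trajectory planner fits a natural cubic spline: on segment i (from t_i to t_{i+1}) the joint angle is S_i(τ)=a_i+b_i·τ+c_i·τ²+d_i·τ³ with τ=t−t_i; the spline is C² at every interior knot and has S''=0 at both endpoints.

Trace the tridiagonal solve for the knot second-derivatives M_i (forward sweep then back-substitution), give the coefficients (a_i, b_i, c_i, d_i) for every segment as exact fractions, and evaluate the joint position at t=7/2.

  seg 0: a=4 b=-3095/1069 c=0 d=-28/1069
  seg 1: a=-2 b=-3431/1069 c=-168/1069 d=2866/9621
  seg 2: a=-5 b=4159/1069 c=2698/1069 d=-2105/2138
  seg 3: a=5 b=2321/1069 c=-3617/1069 d=17038/28863
  seg 4: a=-3 b=-2343/1069 c=6187/3207 d=-6187/28863
S(7/2) = -26351/4276

Δ: Δ0=-3, Δ1=-1, Δ2=5, Δ3=-8/3, Δ4=5/3
row 1: diag=10, rhs=12; c'=3/10, d'=6/5
row 2: denom=10−3·3/10=91/10; d'=(36−3·6/5)/(91/10)=324/91
row 3: denom=10−2·20/91=870/91; d'=(-46−2·324/91)/(870/91)=-2417/435
row 4: denom=12−3·91/290=3207/290; d'=(26−3·-2417/435)/(3207/290)=12374/3207
back: M4=12374/3207
back: M3=-2417/435−91/290·12374/3207=-7234/1069
back: M2=324/91−20/91·-7234/1069=5396/1069
back: M1=6/5−3/10·5396/1069=-336/1069
M: M0=0, M1=-336/1069, M2=5396/1069, M3=-7234/1069, M4=12374/3207, M5=0
seg 0: a=4, c=M0/2=0, d=(M1−M0)/(6·2)=-28/1069, b=Δ0−h0·(2M0+M1)/6=-3095/1069
seg 1: a=-2, c=M1/2=-168/1069, d=(M2−M1)/(6·3)=2866/9621, b=Δ1−h1·(2M1+M2)/6=-3431/1069
seg 2: a=-5, c=M2/2=2698/1069, d=(M3−M2)/(6·2)=-2105/2138, b=Δ2−h2·(2M2+M3)/6=4159/1069
seg 3: a=5, c=M3/2=-3617/1069, d=(M4−M3)/(6·3)=17038/28863, b=Δ3−h3·(2M3+M4)/6=2321/1069
seg 4: a=-3, c=M4/2=6187/3207, d=(M5−M4)/(6·3)=-6187/28863, b=Δ4−h4·(2M4+M5)/6=-2343/1069
t_q=7/2 → seg 1, τ=3/2; S=-2+-3431/1069·τ+-168/1069·τ²+2866/9621·τ³=-26351/4276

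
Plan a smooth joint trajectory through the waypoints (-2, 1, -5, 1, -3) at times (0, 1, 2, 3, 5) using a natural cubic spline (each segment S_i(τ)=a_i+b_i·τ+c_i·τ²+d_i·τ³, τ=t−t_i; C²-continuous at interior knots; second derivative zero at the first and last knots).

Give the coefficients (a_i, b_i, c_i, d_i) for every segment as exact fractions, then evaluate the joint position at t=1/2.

Δ: Δ0=3, Δ1=-6, Δ2=6, Δ3=-2
row 1: diag=4, rhs=-54; c'=1/4, d'=-27/2
row 2: denom=4−1·1/4=15/4; d'=(72−1·-27/2)/(15/4)=114/5
row 3: denom=6−1·4/15=86/15; d'=(-48−1·114/5)/(86/15)=-531/43
back: M3=-531/43
back: M2=114/5−4/15·-531/43=1122/43
back: M1=-27/2−1/4·1122/43=-861/43
M: M0=0, M1=-861/43, M2=1122/43, M3=-531/43, M4=0
seg 0: a=-2, c=M0/2=0, d=(M1−M0)/(6·1)=-287/86, b=Δ0−h0·(2M0+M1)/6=545/86
seg 1: a=1, c=M1/2=-861/86, d=(M2−M1)/(6·1)=661/86, b=Δ1−h1·(2M1+M2)/6=-158/43
seg 2: a=-5, c=M2/2=561/43, d=(M3−M2)/(6·1)=-551/86, b=Δ2−h2·(2M2+M3)/6=-55/86
seg 3: a=1, c=M3/2=-531/86, d=(M4−M3)/(6·2)=177/172, b=Δ3−h3·(2M3+M4)/6=268/43
t_q=1/2 → seg 0, τ=1/2; S=-2+545/86·τ+0·τ²+-287/86·τ³=517/688

  seg 0: a=-2 b=545/86 c=0 d=-287/86
  seg 1: a=1 b=-158/43 c=-861/86 d=661/86
  seg 2: a=-5 b=-55/86 c=561/43 d=-551/86
  seg 3: a=1 b=268/43 c=-531/86 d=177/172
S(1/2) = 517/688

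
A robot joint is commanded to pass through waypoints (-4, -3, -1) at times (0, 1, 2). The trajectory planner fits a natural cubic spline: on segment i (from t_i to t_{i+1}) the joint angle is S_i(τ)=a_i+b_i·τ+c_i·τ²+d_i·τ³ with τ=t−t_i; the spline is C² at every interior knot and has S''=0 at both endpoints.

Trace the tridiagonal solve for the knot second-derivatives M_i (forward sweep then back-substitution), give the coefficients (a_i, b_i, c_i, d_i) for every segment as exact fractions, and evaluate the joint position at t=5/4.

  seg 0: a=-4 b=3/4 c=0 d=1/4
  seg 1: a=-3 b=3/2 c=3/4 d=-1/4
S(5/4) = -661/256

Δ: Δ0=1, Δ1=2
row 1: diag=4, rhs=6; c'=1/4, d'=3/2
back: M1=3/2
M: M0=0, M1=3/2, M2=0
seg 0: a=-4, c=M0/2=0, d=(M1−M0)/(6·1)=1/4, b=Δ0−h0·(2M0+M1)/6=3/4
seg 1: a=-3, c=M1/2=3/4, d=(M2−M1)/(6·1)=-1/4, b=Δ1−h1·(2M1+M2)/6=3/2
t_q=5/4 → seg 1, τ=1/4; S=-3+3/2·τ+3/4·τ²+-1/4·τ³=-661/256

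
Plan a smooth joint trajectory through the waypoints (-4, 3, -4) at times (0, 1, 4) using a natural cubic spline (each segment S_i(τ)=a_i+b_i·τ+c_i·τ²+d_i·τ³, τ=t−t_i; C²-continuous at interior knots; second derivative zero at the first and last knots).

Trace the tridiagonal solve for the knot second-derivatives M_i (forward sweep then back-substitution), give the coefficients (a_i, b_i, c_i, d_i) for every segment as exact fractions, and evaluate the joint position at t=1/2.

  seg 0: a=-4 b=49/6 c=0 d=-7/6
  seg 1: a=3 b=14/3 c=-7/2 d=7/18
S(1/2) = -1/16

Δ: Δ0=7, Δ1=-7/3
row 1: diag=8, rhs=-56; c'=3/8, d'=-7
back: M1=-7
M: M0=0, M1=-7, M2=0
seg 0: a=-4, c=M0/2=0, d=(M1−M0)/(6·1)=-7/6, b=Δ0−h0·(2M0+M1)/6=49/6
seg 1: a=3, c=M1/2=-7/2, d=(M2−M1)/(6·3)=7/18, b=Δ1−h1·(2M1+M2)/6=14/3
t_q=1/2 → seg 0, τ=1/2; S=-4+49/6·τ+0·τ²+-7/6·τ³=-1/16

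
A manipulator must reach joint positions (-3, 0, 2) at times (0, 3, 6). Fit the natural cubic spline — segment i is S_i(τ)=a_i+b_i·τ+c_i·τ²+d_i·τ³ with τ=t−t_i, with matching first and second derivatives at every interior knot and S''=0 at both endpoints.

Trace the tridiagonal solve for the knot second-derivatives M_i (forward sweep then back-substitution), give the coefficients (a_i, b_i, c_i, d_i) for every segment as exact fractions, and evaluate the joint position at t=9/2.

Δ: Δ0=1, Δ1=2/3
row 1: diag=12, rhs=-2; c'=1/4, d'=-1/6
back: M1=-1/6
M: M0=0, M1=-1/6, M2=0
seg 0: a=-3, c=M0/2=0, d=(M1−M0)/(6·3)=-1/108, b=Δ0−h0·(2M0+M1)/6=13/12
seg 1: a=0, c=M1/2=-1/12, d=(M2−M1)/(6·3)=1/108, b=Δ1−h1·(2M1+M2)/6=5/6
t_q=9/2 → seg 1, τ=3/2; S=0+5/6·τ+-1/12·τ²+1/108·τ³=35/32

  seg 0: a=-3 b=13/12 c=0 d=-1/108
  seg 1: a=0 b=5/6 c=-1/12 d=1/108
S(9/2) = 35/32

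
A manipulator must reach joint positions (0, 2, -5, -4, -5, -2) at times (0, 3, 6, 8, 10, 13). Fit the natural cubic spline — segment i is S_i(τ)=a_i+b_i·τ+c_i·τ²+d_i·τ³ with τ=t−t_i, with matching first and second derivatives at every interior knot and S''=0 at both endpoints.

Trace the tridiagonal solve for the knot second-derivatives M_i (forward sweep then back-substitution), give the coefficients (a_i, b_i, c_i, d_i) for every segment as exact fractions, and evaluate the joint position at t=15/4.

  seg 0: a=0 b=1163/663 c=0 d=-721/5967
  seg 1: a=2 b=-1000/663 c=-721/663 d=1616/5967
  seg 2: a=-5 b=-478/663 c=895/663 d=-1961/5304
  seg 3: a=-4 b=107/442 c=-2303/2652 d=1319/5304
  seg 4: a=-5 b=-164/663 c=827/1326 d=-827/11934
S(15/4) = 101/272

Δ: Δ0=2/3, Δ1=-7/3, Δ2=1/2, Δ3=-1/2, Δ4=1
row 1: diag=12, rhs=-18; c'=1/4, d'=-3/2
row 2: denom=10−3·1/4=37/4; d'=(17−3·-3/2)/(37/4)=86/37
row 3: denom=8−2·8/37=280/37; d'=(-6−2·86/37)/(280/37)=-197/140
row 4: denom=10−2·37/140=663/70; d'=(9−2·-197/140)/(663/70)=827/663
back: M4=827/663
back: M3=-197/140−37/140·827/663=-2303/1326
back: M2=86/37−8/37·-2303/1326=1790/663
back: M1=-3/2−1/4·1790/663=-1442/663
M: M0=0, M1=-1442/663, M2=1790/663, M3=-2303/1326, M4=827/663, M5=0
seg 0: a=0, c=M0/2=0, d=(M1−M0)/(6·3)=-721/5967, b=Δ0−h0·(2M0+M1)/6=1163/663
seg 1: a=2, c=M1/2=-721/663, d=(M2−M1)/(6·3)=1616/5967, b=Δ1−h1·(2M1+M2)/6=-1000/663
seg 2: a=-5, c=M2/2=895/663, d=(M3−M2)/(6·2)=-1961/5304, b=Δ2−h2·(2M2+M3)/6=-478/663
seg 3: a=-4, c=M3/2=-2303/2652, d=(M4−M3)/(6·2)=1319/5304, b=Δ3−h3·(2M3+M4)/6=107/442
seg 4: a=-5, c=M4/2=827/1326, d=(M5−M4)/(6·3)=-827/11934, b=Δ4−h4·(2M4+M5)/6=-164/663
t_q=15/4 → seg 1, τ=3/4; S=2+-1000/663·τ+-721/663·τ²+1616/5967·τ³=101/272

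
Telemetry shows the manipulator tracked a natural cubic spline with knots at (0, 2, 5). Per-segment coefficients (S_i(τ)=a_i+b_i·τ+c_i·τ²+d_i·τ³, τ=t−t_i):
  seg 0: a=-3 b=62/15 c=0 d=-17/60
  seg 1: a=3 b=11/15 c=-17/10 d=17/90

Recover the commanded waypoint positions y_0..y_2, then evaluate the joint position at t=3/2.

y_0 = S_0(0) = a_0 = -3
y_1 = S_1(0) = a_1 = 3
y_2 = S_1(3) = -5
t_q=3/2 is in segment 0 (τ=3/2); S_0(τ)=359/160

y_0=-3 y_1=3 y_2=-5
S(3/2) = 359/160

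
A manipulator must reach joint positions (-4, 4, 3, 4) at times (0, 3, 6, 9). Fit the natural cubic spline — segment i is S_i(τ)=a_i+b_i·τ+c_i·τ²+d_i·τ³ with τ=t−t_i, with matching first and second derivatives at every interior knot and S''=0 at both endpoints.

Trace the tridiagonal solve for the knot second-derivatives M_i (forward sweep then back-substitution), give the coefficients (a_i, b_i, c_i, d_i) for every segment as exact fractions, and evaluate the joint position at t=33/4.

  seg 0: a=-4 b=158/45 c=0 d=-38/405
  seg 1: a=4 b=44/45 c=-38/45 d=11/81
  seg 2: a=3 b=-19/45 c=17/45 d=-17/405
S(33/4) = 223/64

Δ: Δ0=8/3, Δ1=-1/3, Δ2=1/3
row 1: diag=12, rhs=-18; c'=1/4, d'=-3/2
row 2: denom=12−3·1/4=45/4; d'=(4−3·-3/2)/(45/4)=34/45
back: M2=34/45
back: M1=-3/2−1/4·34/45=-76/45
M: M0=0, M1=-76/45, M2=34/45, M3=0
seg 0: a=-4, c=M0/2=0, d=(M1−M0)/(6·3)=-38/405, b=Δ0−h0·(2M0+M1)/6=158/45
seg 1: a=4, c=M1/2=-38/45, d=(M2−M1)/(6·3)=11/81, b=Δ1−h1·(2M1+M2)/6=44/45
seg 2: a=3, c=M2/2=17/45, d=(M3−M2)/(6·3)=-17/405, b=Δ2−h2·(2M2+M3)/6=-19/45
t_q=33/4 → seg 2, τ=9/4; S=3+-19/45·τ+17/45·τ²+-17/405·τ³=223/64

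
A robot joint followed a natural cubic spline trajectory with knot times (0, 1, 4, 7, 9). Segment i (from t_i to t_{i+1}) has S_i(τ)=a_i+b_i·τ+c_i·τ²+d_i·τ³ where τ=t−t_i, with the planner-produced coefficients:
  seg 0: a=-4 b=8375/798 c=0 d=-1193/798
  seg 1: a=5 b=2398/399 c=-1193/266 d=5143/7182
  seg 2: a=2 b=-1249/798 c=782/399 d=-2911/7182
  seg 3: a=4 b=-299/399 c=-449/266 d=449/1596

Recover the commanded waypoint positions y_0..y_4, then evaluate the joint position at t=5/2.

y_0 = S_0(0) = a_0 = -4
y_1 = S_1(0) = a_1 = 5
y_2 = S_2(0) = a_2 = 2
y_3 = S_3(0) = a_3 = 4
y_4 = S_3(2) = -2
t_q=5/2 is in segment 1 (τ=3/2); S_1(τ)=13493/2128

y_0=-4 y_1=5 y_2=2 y_3=4 y_4=-2
S(5/2) = 13493/2128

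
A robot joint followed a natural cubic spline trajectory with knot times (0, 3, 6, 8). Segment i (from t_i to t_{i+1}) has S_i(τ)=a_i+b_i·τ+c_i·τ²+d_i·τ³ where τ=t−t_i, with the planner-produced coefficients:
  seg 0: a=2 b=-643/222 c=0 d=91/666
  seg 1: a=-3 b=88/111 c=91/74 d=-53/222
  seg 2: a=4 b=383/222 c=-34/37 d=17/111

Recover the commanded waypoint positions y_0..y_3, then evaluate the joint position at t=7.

y_0=2 y_1=-3 y_2=4 y_3=5
S(7) = 367/74

y_0 = S_0(0) = a_0 = 2
y_1 = S_1(0) = a_1 = -3
y_2 = S_2(0) = a_2 = 4
y_3 = S_2(2) = 5
t_q=7 is in segment 2 (τ=1); S_2(τ)=367/74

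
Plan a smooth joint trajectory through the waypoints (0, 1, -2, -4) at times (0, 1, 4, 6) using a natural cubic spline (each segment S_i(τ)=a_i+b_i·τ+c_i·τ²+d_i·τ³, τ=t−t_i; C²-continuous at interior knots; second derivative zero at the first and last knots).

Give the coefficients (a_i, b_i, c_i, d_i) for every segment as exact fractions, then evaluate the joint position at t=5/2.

Δ: Δ0=1, Δ1=-1, Δ2=-1
row 1: diag=8, rhs=-12; c'=3/8, d'=-3/2
row 2: denom=10−3·3/8=71/8; d'=(0−3·-3/2)/(71/8)=36/71
back: M2=36/71
back: M1=-3/2−3/8·36/71=-120/71
M: M0=0, M1=-120/71, M2=36/71, M3=0
seg 0: a=0, c=M0/2=0, d=(M1−M0)/(6·1)=-20/71, b=Δ0−h0·(2M0+M1)/6=91/71
seg 1: a=1, c=M1/2=-60/71, d=(M2−M1)/(6·3)=26/213, b=Δ1−h1·(2M1+M2)/6=31/71
seg 2: a=-2, c=M2/2=18/71, d=(M3−M2)/(6·2)=-3/71, b=Δ2−h2·(2M2+M3)/6=-95/71
t_q=5/2 → seg 1, τ=3/2; S=1+31/71·τ+-60/71·τ²+26/213·τ³=47/284

  seg 0: a=0 b=91/71 c=0 d=-20/71
  seg 1: a=1 b=31/71 c=-60/71 d=26/213
  seg 2: a=-2 b=-95/71 c=18/71 d=-3/71
S(5/2) = 47/284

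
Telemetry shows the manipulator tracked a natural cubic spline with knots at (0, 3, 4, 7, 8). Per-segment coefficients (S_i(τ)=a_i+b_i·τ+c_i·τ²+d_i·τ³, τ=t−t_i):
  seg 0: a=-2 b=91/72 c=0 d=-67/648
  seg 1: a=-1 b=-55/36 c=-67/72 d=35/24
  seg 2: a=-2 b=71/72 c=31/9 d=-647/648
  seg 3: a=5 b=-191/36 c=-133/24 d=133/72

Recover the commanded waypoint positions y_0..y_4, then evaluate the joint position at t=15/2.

y_0 = S_0(0) = a_0 = -2
y_1 = S_1(0) = a_1 = -1
y_2 = S_2(0) = a_2 = -2
y_3 = S_3(0) = a_3 = 5
y_4 = S_3(1) = -4
t_q=15/2 is in segment 3 (τ=1/2); S_3(τ)=229/192

y_0=-2 y_1=-1 y_2=-2 y_3=5 y_4=-4
S(15/2) = 229/192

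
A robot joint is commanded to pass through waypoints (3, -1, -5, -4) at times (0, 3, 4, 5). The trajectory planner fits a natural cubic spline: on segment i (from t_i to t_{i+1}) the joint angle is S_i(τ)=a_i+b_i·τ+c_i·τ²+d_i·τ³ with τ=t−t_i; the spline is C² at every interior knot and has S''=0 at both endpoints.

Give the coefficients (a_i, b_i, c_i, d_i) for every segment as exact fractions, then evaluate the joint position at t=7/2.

Δ: Δ0=-4/3, Δ1=-4, Δ2=1
row 1: diag=8, rhs=-16; c'=1/8, d'=-2
row 2: denom=4−1·1/8=31/8; d'=(30−1·-2)/(31/8)=256/31
back: M2=256/31
back: M1=-2−1/8·256/31=-94/31
M: M0=0, M1=-94/31, M2=256/31, M3=0
seg 0: a=3, c=M0/2=0, d=(M1−M0)/(6·3)=-47/279, b=Δ0−h0·(2M0+M1)/6=17/93
seg 1: a=-1, c=M1/2=-47/31, d=(M2−M1)/(6·1)=175/93, b=Δ1−h1·(2M1+M2)/6=-406/93
seg 2: a=-5, c=M2/2=128/31, d=(M3−M2)/(6·1)=-128/93, b=Δ2−h2·(2M2+M3)/6=-163/93
t_q=7/2 → seg 1, τ=1/2; S=-1+-406/93·τ+-47/31·τ²+175/93·τ³=-825/248

  seg 0: a=3 b=17/93 c=0 d=-47/279
  seg 1: a=-1 b=-406/93 c=-47/31 d=175/93
  seg 2: a=-5 b=-163/93 c=128/31 d=-128/93
S(7/2) = -825/248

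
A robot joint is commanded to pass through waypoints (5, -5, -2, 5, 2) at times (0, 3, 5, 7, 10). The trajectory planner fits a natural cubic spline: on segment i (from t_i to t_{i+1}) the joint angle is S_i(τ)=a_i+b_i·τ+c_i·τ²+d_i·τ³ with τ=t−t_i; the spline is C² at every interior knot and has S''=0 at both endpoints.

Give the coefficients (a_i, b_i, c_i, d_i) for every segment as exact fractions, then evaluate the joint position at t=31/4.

  seg 0: a=5 b=-208/45 c=0 d=58/405
  seg 1: a=-5 b=-34/45 c=58/45 d=-29/360
  seg 2: a=-2 b=103/30 c=29/36 d=-139/360
  seg 3: a=5 b=91/45 c=-68/45 d=68/405
S(31/4) = 459/80

Δ: Δ0=-10/3, Δ1=3/2, Δ2=7/2, Δ3=-1
row 1: diag=10, rhs=29; c'=1/5, d'=29/10
row 2: denom=8−2·1/5=38/5; d'=(12−2·29/10)/(38/5)=31/38
row 3: denom=10−2·5/19=180/19; d'=(-27−2·31/38)/(180/19)=-136/45
back: M3=-136/45
back: M2=31/38−5/19·-136/45=29/18
back: M1=29/10−1/5·29/18=116/45
M: M0=0, M1=116/45, M2=29/18, M3=-136/45, M4=0
seg 0: a=5, c=M0/2=0, d=(M1−M0)/(6·3)=58/405, b=Δ0−h0·(2M0+M1)/6=-208/45
seg 1: a=-5, c=M1/2=58/45, d=(M2−M1)/(6·2)=-29/360, b=Δ1−h1·(2M1+M2)/6=-34/45
seg 2: a=-2, c=M2/2=29/36, d=(M3−M2)/(6·2)=-139/360, b=Δ2−h2·(2M2+M3)/6=103/30
seg 3: a=5, c=M3/2=-68/45, d=(M4−M3)/(6·3)=68/405, b=Δ3−h3·(2M3+M4)/6=91/45
t_q=31/4 → seg 3, τ=3/4; S=5+91/45·τ+-68/45·τ²+68/405·τ³=459/80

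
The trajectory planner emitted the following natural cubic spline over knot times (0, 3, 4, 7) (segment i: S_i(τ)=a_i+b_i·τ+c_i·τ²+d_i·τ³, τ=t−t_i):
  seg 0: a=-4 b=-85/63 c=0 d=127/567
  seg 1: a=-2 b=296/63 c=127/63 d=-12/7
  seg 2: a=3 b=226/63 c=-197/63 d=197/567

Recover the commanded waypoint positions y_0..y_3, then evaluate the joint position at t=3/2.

y_0 = S_0(0) = a_0 = -4
y_1 = S_1(0) = a_1 = -2
y_2 = S_2(0) = a_2 = 3
y_3 = S_2(3) = -5
t_q=3/2 is in segment 0 (τ=3/2); S_0(τ)=-295/56

y_0=-4 y_1=-2 y_2=3 y_3=-5
S(3/2) = -295/56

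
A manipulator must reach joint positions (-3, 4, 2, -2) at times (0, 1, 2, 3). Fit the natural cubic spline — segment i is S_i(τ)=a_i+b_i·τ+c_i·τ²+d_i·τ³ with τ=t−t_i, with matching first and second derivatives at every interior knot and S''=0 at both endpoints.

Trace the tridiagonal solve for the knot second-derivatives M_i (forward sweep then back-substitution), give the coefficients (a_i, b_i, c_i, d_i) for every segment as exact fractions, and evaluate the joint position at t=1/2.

  seg 0: a=-3 b=139/15 c=0 d=-34/15
  seg 1: a=4 b=37/15 c=-34/5 d=7/3
  seg 2: a=2 b=-62/15 c=1/5 d=-1/15
S(1/2) = 27/20

Δ: Δ0=7, Δ1=-2, Δ2=-4
row 1: diag=4, rhs=-54; c'=1/4, d'=-27/2
row 2: denom=4−1·1/4=15/4; d'=(-12−1·-27/2)/(15/4)=2/5
back: M2=2/5
back: M1=-27/2−1/4·2/5=-68/5
M: M0=0, M1=-68/5, M2=2/5, M3=0
seg 0: a=-3, c=M0/2=0, d=(M1−M0)/(6·1)=-34/15, b=Δ0−h0·(2M0+M1)/6=139/15
seg 1: a=4, c=M1/2=-34/5, d=(M2−M1)/(6·1)=7/3, b=Δ1−h1·(2M1+M2)/6=37/15
seg 2: a=2, c=M2/2=1/5, d=(M3−M2)/(6·1)=-1/15, b=Δ2−h2·(2M2+M3)/6=-62/15
t_q=1/2 → seg 0, τ=1/2; S=-3+139/15·τ+0·τ²+-34/15·τ³=27/20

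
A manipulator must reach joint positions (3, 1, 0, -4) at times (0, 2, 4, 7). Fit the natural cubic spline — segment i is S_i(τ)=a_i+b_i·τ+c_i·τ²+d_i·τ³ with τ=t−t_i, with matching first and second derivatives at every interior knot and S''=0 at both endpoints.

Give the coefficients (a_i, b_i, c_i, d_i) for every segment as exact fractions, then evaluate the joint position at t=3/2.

Δ: Δ0=-1, Δ1=-1/2, Δ2=-4/3
row 1: diag=8, rhs=3; c'=1/4, d'=3/8
row 2: denom=10−2·1/4=19/2; d'=(-5−2·3/8)/(19/2)=-23/38
back: M2=-23/38
back: M1=3/8−1/4·-23/38=10/19
M: M0=0, M1=10/19, M2=-23/38, M3=0
seg 0: a=3, c=M0/2=0, d=(M1−M0)/(6·2)=5/114, b=Δ0−h0·(2M0+M1)/6=-67/57
seg 1: a=1, c=M1/2=5/19, d=(M2−M1)/(6·2)=-43/456, b=Δ1−h1·(2M1+M2)/6=-37/57
seg 2: a=0, c=M2/2=-23/76, d=(M3−M2)/(6·3)=23/684, b=Δ2−h2·(2M2+M3)/6=-83/114
t_q=3/2 → seg 0, τ=3/2; S=3+-67/57·τ+0·τ²+5/114·τ³=421/304

  seg 0: a=3 b=-67/57 c=0 d=5/114
  seg 1: a=1 b=-37/57 c=5/19 d=-43/456
  seg 2: a=0 b=-83/114 c=-23/76 d=23/684
S(3/2) = 421/304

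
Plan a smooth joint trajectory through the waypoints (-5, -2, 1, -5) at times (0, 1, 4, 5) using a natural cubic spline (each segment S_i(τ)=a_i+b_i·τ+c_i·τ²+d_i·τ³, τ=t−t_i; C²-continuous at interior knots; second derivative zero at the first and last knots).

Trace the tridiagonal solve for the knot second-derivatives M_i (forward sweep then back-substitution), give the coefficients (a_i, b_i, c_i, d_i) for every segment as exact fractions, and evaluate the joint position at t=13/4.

  seg 0: a=-5 b=32/11 c=0 d=1/11
  seg 1: a=-2 b=35/11 c=3/11 d=-1/3
  seg 2: a=1 b=-46/11 c=-30/11 d=10/11
S(13/4) = 1931/704

Δ: Δ0=3, Δ1=1, Δ2=-6
row 1: diag=8, rhs=-12; c'=3/8, d'=-3/2
row 2: denom=8−3·3/8=55/8; d'=(-42−3·-3/2)/(55/8)=-60/11
back: M2=-60/11
back: M1=-3/2−3/8·-60/11=6/11
M: M0=0, M1=6/11, M2=-60/11, M3=0
seg 0: a=-5, c=M0/2=0, d=(M1−M0)/(6·1)=1/11, b=Δ0−h0·(2M0+M1)/6=32/11
seg 1: a=-2, c=M1/2=3/11, d=(M2−M1)/(6·3)=-1/3, b=Δ1−h1·(2M1+M2)/6=35/11
seg 2: a=1, c=M2/2=-30/11, d=(M3−M2)/(6·1)=10/11, b=Δ2−h2·(2M2+M3)/6=-46/11
t_q=13/4 → seg 1, τ=9/4; S=-2+35/11·τ+3/11·τ²+-1/3·τ³=1931/704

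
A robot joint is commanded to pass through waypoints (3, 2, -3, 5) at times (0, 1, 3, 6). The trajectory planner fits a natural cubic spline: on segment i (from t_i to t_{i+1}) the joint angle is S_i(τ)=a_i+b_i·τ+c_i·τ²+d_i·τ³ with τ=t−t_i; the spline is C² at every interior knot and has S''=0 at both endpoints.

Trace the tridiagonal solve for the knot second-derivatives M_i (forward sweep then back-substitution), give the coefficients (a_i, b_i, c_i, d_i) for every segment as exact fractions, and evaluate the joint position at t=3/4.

  seg 0: a=3 b=-23/42 c=0 d=-19/42
  seg 1: a=2 b=-40/21 c=-19/14 d=89/168
  seg 2: a=-3 b=-41/42 c=51/28 d=-17/84
S(3/4) = 307/128

Δ: Δ0=-1, Δ1=-5/2, Δ2=8/3
row 1: diag=6, rhs=-9; c'=1/3, d'=-3/2
row 2: denom=10−2·1/3=28/3; d'=(31−2·-3/2)/(28/3)=51/14
back: M2=51/14
back: M1=-3/2−1/3·51/14=-19/7
M: M0=0, M1=-19/7, M2=51/14, M3=0
seg 0: a=3, c=M0/2=0, d=(M1−M0)/(6·1)=-19/42, b=Δ0−h0·(2M0+M1)/6=-23/42
seg 1: a=2, c=M1/2=-19/14, d=(M2−M1)/(6·2)=89/168, b=Δ1−h1·(2M1+M2)/6=-40/21
seg 2: a=-3, c=M2/2=51/28, d=(M3−M2)/(6·3)=-17/84, b=Δ2−h2·(2M2+M3)/6=-41/42
t_q=3/4 → seg 0, τ=3/4; S=3+-23/42·τ+0·τ²+-19/42·τ³=307/128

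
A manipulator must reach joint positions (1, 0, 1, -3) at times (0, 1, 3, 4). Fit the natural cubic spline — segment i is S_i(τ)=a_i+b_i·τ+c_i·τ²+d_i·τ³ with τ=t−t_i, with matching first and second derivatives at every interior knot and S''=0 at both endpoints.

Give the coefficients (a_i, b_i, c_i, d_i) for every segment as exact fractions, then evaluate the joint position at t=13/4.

  seg 0: a=1 b=-25/16 c=0 d=9/16
  seg 1: a=0 b=1/8 c=27/16 d=-3/4
  seg 2: a=1 b=-17/8 c=-45/16 d=15/16
S(13/4) = 315/1024

Δ: Δ0=-1, Δ1=1/2, Δ2=-4
row 1: diag=6, rhs=9; c'=1/3, d'=3/2
row 2: denom=6−2·1/3=16/3; d'=(-27−2·3/2)/(16/3)=-45/8
back: M2=-45/8
back: M1=3/2−1/3·-45/8=27/8
M: M0=0, M1=27/8, M2=-45/8, M3=0
seg 0: a=1, c=M0/2=0, d=(M1−M0)/(6·1)=9/16, b=Δ0−h0·(2M0+M1)/6=-25/16
seg 1: a=0, c=M1/2=27/16, d=(M2−M1)/(6·2)=-3/4, b=Δ1−h1·(2M1+M2)/6=1/8
seg 2: a=1, c=M2/2=-45/16, d=(M3−M2)/(6·1)=15/16, b=Δ2−h2·(2M2+M3)/6=-17/8
t_q=13/4 → seg 2, τ=1/4; S=1+-17/8·τ+-45/16·τ²+15/16·τ³=315/1024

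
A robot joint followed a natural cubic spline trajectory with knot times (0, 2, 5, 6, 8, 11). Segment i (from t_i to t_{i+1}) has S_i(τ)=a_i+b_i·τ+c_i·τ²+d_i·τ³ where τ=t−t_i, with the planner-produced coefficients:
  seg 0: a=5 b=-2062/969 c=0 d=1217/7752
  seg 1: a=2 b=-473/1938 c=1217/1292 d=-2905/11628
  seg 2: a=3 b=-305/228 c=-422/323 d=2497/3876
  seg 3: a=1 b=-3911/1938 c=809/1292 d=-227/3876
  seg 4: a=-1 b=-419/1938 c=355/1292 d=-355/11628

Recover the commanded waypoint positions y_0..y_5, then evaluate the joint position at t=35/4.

y_0=5 y_1=2 y_2=3 y_3=1 y_4=-1 y_5=0
S(35/4) = -84381/82688

y_0 = S_0(0) = a_0 = 5
y_1 = S_1(0) = a_1 = 2
y_2 = S_2(0) = a_2 = 3
y_3 = S_3(0) = a_3 = 1
y_4 = S_4(0) = a_4 = -1
y_5 = S_4(3) = 0
t_q=35/4 is in segment 4 (τ=3/4); S_4(τ)=-84381/82688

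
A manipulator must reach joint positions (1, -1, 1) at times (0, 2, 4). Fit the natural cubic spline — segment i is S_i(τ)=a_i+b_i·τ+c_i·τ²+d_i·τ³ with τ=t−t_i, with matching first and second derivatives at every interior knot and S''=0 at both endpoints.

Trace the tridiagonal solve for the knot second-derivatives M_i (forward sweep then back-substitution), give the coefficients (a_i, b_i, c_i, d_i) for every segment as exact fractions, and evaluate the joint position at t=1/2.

  seg 0: a=1 b=-3/2 c=0 d=1/8
  seg 1: a=-1 b=0 c=3/4 d=-1/8
S(1/2) = 17/64

Δ: Δ0=-1, Δ1=1
row 1: diag=8, rhs=12; c'=1/4, d'=3/2
back: M1=3/2
M: M0=0, M1=3/2, M2=0
seg 0: a=1, c=M0/2=0, d=(M1−M0)/(6·2)=1/8, b=Δ0−h0·(2M0+M1)/6=-3/2
seg 1: a=-1, c=M1/2=3/4, d=(M2−M1)/(6·2)=-1/8, b=Δ1−h1·(2M1+M2)/6=0
t_q=1/2 → seg 0, τ=1/2; S=1+-3/2·τ+0·τ²+1/8·τ³=17/64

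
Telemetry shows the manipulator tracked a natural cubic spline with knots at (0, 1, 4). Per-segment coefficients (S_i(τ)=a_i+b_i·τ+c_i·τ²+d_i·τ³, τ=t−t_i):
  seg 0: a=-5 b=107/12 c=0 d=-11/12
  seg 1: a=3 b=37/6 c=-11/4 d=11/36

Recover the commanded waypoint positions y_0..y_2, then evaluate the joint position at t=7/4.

y_0=-5 y_1=3 y_2=5
S(7/4) = 1589/256

y_0 = S_0(0) = a_0 = -5
y_1 = S_1(0) = a_1 = 3
y_2 = S_1(3) = 5
t_q=7/4 is in segment 1 (τ=3/4); S_1(τ)=1589/256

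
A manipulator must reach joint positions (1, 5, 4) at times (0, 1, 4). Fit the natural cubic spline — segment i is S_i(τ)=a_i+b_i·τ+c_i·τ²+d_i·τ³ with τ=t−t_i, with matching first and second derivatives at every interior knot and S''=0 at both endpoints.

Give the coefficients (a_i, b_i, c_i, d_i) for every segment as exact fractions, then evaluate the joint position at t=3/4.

Δ: Δ0=4, Δ1=-1/3
row 1: diag=8, rhs=-26; c'=3/8, d'=-13/4
back: M1=-13/4
M: M0=0, M1=-13/4, M2=0
seg 0: a=1, c=M0/2=0, d=(M1−M0)/(6·1)=-13/24, b=Δ0−h0·(2M0+M1)/6=109/24
seg 1: a=5, c=M1/2=-13/8, d=(M2−M1)/(6·3)=13/72, b=Δ1−h1·(2M1+M2)/6=35/12
t_q=3/4 → seg 0, τ=3/4; S=1+109/24·τ+0·τ²+-13/24·τ³=2139/512

  seg 0: a=1 b=109/24 c=0 d=-13/24
  seg 1: a=5 b=35/12 c=-13/8 d=13/72
S(3/4) = 2139/512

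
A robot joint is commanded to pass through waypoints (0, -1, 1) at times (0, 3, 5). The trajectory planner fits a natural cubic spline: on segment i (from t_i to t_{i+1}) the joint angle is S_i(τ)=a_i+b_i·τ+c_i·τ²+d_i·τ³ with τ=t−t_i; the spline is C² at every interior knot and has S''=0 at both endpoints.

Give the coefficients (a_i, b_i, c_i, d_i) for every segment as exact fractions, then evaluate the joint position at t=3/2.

  seg 0: a=0 b=-11/15 c=0 d=2/45
  seg 1: a=-1 b=7/15 c=2/5 d=-1/15
S(3/2) = -19/20

Δ: Δ0=-1/3, Δ1=1
row 1: diag=10, rhs=8; c'=1/5, d'=4/5
back: M1=4/5
M: M0=0, M1=4/5, M2=0
seg 0: a=0, c=M0/2=0, d=(M1−M0)/(6·3)=2/45, b=Δ0−h0·(2M0+M1)/6=-11/15
seg 1: a=-1, c=M1/2=2/5, d=(M2−M1)/(6·2)=-1/15, b=Δ1−h1·(2M1+M2)/6=7/15
t_q=3/2 → seg 0, τ=3/2; S=0+-11/15·τ+0·τ²+2/45·τ³=-19/20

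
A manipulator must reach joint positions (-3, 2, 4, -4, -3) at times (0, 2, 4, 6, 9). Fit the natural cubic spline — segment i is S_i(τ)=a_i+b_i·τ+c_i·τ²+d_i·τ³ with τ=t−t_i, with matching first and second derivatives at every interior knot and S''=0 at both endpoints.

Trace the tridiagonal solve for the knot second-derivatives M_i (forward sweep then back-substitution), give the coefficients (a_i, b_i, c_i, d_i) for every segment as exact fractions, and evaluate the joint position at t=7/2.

  seg 0: a=-3 b=530/213 c=0 d=5/1704
  seg 1: a=2 b=1075/426 c=5/284 d=-83/213
  seg 2: a=4 b=-887/426 c=-659/284 d=145/213
  seg 3: a=-4 b=-1361/426 c=501/284 d=-167/852
S(7/2) = 5123/1136

Δ: Δ0=5/2, Δ1=1, Δ2=-4, Δ3=1/3
row 1: diag=8, rhs=-9; c'=1/4, d'=-9/8
row 2: denom=8−2·1/4=15/2; d'=(-30−2·-9/8)/(15/2)=-37/10
row 3: denom=10−2·4/15=142/15; d'=(26−2·-37/10)/(142/15)=501/142
back: M3=501/142
back: M2=-37/10−4/15·501/142=-659/142
back: M1=-9/8−1/4·-659/142=5/142
M: M0=0, M1=5/142, M2=-659/142, M3=501/142, M4=0
seg 0: a=-3, c=M0/2=0, d=(M1−M0)/(6·2)=5/1704, b=Δ0−h0·(2M0+M1)/6=530/213
seg 1: a=2, c=M1/2=5/284, d=(M2−M1)/(6·2)=-83/213, b=Δ1−h1·(2M1+M2)/6=1075/426
seg 2: a=4, c=M2/2=-659/284, d=(M3−M2)/(6·2)=145/213, b=Δ2−h2·(2M2+M3)/6=-887/426
seg 3: a=-4, c=M3/2=501/284, d=(M4−M3)/(6·3)=-167/852, b=Δ3−h3·(2M3+M4)/6=-1361/426
t_q=7/2 → seg 1, τ=3/2; S=2+1075/426·τ+5/284·τ²+-83/213·τ³=5123/1136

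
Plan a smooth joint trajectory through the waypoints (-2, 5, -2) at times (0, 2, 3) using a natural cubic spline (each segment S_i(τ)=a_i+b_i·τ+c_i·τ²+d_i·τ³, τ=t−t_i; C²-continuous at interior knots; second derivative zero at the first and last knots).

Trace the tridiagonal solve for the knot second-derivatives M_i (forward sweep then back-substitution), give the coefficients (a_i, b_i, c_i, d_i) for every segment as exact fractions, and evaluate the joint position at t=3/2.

  seg 0: a=-2 b=7 c=0 d=-7/8
  seg 1: a=5 b=-7/2 c=-21/4 d=7/4
S(3/2) = 355/64

Δ: Δ0=7/2, Δ1=-7
row 1: diag=6, rhs=-63; c'=1/6, d'=-21/2
back: M1=-21/2
M: M0=0, M1=-21/2, M2=0
seg 0: a=-2, c=M0/2=0, d=(M1−M0)/(6·2)=-7/8, b=Δ0−h0·(2M0+M1)/6=7
seg 1: a=5, c=M1/2=-21/4, d=(M2−M1)/(6·1)=7/4, b=Δ1−h1·(2M1+M2)/6=-7/2
t_q=3/2 → seg 0, τ=3/2; S=-2+7·τ+0·τ²+-7/8·τ³=355/64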